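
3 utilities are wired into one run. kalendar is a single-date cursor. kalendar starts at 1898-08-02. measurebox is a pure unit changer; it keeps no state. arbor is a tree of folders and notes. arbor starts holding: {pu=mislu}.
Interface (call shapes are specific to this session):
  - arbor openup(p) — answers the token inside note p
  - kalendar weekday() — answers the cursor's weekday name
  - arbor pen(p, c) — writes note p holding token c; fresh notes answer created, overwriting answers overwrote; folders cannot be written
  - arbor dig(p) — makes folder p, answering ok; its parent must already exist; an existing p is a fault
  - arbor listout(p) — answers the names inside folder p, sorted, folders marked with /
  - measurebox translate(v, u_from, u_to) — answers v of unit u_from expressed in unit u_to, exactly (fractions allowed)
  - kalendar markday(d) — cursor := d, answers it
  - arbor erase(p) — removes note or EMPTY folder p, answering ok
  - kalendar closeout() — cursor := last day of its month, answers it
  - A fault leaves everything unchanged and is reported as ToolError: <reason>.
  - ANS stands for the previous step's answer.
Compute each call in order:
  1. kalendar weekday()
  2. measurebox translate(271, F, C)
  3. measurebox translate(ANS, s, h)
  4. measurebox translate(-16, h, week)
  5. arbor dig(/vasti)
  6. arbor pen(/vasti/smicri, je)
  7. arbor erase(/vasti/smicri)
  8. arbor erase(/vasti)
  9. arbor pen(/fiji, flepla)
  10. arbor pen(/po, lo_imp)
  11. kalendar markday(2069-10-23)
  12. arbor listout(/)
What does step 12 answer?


>> kalendar weekday()
<< Tuesday
>> measurebox translate(271, F, C)
<< 1195/9
>> measurebox translate(ANS, s, h)
<< 239/6480
>> measurebox translate(-16, h, week)
<< -2/21
>> arbor dig(/vasti)
<< ok
>> arbor pen(/vasti/smicri, je)
<< created
>> arbor erase(/vasti/smicri)
<< ok
>> arbor erase(/vasti)
<< ok
>> arbor pen(/fiji, flepla)
<< created
>> arbor pen(/po, lo_imp)
<< created
>> kalendar markday(2069-10-23)
<< 2069-10-23
>> arbor listout(/)
<< [fiji, po, pu]

Answer: [fiji, po, pu]


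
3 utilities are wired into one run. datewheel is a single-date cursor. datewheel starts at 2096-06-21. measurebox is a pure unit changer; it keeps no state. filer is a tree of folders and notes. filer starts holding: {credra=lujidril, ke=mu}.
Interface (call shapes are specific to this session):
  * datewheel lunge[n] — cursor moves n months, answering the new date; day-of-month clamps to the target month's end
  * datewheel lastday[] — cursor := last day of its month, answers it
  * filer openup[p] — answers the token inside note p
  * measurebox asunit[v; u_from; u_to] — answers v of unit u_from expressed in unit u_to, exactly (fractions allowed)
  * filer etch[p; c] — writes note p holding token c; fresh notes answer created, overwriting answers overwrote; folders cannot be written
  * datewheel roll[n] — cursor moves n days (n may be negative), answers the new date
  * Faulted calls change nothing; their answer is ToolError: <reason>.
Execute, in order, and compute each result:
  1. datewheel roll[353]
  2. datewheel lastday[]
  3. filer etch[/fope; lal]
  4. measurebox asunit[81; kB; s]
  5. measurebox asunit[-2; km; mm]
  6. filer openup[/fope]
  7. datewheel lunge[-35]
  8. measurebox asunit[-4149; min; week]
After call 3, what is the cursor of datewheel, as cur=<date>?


# datewheel roll(n='353') => 2097-06-09
# datewheel lastday() => 2097-06-30
# filer etch(p='/fope', c='lal') => created
# measurebox asunit(v='81', u_from='kB', u_to='s') => ToolError: incompatible units
# measurebox asunit(v='-2', u_from='km', u_to='mm') => -2000000
# filer openup(p='/fope') => lal
# datewheel lunge(n='-35') => 2094-07-30
# measurebox asunit(v='-4149', u_from='min', u_to='week') => -461/1120

Answer: cur=2097-06-30


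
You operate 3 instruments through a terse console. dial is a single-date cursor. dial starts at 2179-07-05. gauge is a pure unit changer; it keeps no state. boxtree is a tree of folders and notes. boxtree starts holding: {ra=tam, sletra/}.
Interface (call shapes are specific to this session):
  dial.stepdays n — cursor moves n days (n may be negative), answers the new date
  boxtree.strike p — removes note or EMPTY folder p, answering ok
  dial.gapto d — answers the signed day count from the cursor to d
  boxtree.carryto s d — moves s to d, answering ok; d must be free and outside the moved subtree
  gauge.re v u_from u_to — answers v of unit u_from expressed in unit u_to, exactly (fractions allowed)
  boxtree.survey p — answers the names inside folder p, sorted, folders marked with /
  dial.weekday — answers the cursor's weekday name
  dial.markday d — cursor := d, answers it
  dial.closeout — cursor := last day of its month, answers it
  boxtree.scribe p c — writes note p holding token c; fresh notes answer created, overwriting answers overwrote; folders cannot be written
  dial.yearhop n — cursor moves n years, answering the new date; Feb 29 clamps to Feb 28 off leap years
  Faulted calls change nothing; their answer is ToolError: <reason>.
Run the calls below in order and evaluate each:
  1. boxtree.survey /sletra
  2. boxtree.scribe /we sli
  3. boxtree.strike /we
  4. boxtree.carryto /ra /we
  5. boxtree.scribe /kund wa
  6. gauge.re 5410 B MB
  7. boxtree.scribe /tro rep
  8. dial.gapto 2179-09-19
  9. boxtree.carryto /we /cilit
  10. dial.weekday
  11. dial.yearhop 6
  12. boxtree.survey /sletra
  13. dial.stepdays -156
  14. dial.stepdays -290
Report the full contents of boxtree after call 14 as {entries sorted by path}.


Act: survey[p='/sletra']
Obs: []
Act: scribe[p='/we'; c='sli']
Obs: created
Act: strike[p='/we']
Obs: ok
Act: carryto[s='/ra'; d='/we']
Obs: ok
Act: scribe[p='/kund'; c='wa']
Obs: created
Act: re[v='5410'; u_from='B'; u_to='MB']
Obs: 541/100000
Act: scribe[p='/tro'; c='rep']
Obs: created
Act: gapto[d='2179-09-19']
Obs: 76
Act: carryto[s='/we'; d='/cilit']
Obs: ok
Act: weekday[]
Obs: Monday
Act: yearhop[n='6']
Obs: 2185-07-05
Act: survey[p='/sletra']
Obs: []
Act: stepdays[n='-156']
Obs: 2185-01-30
Act: stepdays[n='-290']
Obs: 2184-04-15

Answer: {cilit=tam, kund=wa, sletra/, tro=rep}


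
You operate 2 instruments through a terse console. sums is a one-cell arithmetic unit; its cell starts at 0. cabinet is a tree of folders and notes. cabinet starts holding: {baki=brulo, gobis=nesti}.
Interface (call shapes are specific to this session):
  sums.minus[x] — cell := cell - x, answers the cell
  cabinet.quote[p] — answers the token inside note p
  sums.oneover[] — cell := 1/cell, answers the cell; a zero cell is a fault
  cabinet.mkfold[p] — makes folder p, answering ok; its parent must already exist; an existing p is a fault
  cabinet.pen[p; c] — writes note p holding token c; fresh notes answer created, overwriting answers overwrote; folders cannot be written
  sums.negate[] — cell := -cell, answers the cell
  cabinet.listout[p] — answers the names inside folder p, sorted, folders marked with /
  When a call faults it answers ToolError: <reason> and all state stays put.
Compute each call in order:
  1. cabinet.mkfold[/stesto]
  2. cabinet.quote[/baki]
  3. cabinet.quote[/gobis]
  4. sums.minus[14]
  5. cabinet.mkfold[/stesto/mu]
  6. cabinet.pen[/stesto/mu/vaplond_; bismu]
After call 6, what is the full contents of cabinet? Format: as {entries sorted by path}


Answer: {baki=brulo, gobis=nesti, stesto/, stesto/mu/, stesto/mu/vaplond_=bismu}

Derivation:
Calling mkfold passing p→/stesto, which returns ok.
Now I run quote passing p→/baki, giving brulo.
I try quote passing p→/gobis, — result: nesti.
Calling minus passing x→14, → -14.
Next I call mkfold passing p→/stesto/mu, which returns ok.
Now I run pen passing p→/stesto/mu/vaplond_, c→bismu, giving created.


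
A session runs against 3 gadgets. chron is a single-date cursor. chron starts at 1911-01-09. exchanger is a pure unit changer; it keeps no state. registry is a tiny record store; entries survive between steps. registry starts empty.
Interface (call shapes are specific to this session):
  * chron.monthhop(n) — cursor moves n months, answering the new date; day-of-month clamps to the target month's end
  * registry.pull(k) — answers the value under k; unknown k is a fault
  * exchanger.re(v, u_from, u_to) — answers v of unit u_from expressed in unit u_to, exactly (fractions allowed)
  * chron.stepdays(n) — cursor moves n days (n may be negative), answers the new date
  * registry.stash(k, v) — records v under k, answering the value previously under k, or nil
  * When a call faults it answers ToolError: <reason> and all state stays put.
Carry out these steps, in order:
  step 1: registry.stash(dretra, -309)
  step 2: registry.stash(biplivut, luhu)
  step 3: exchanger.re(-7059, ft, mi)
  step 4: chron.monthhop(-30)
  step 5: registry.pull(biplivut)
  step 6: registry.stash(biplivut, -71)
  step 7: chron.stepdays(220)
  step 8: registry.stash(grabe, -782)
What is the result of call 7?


Answer: 1909-02-14

Derivation:
# 1. registry.stash(k→dretra, v→-309) ~> nil
# 2. registry.stash(k→biplivut, v→luhu) ~> nil
# 3. exchanger.re(v→-7059, u_from→ft, u_to→mi) ~> -2353/1760
# 4. chron.monthhop(n→-30) ~> 1908-07-09
# 5. registry.pull(k→biplivut) ~> luhu
# 6. registry.stash(k→biplivut, v→-71) ~> luhu
# 7. chron.stepdays(n→220) ~> 1909-02-14
# 8. registry.stash(k→grabe, v→-782) ~> nil


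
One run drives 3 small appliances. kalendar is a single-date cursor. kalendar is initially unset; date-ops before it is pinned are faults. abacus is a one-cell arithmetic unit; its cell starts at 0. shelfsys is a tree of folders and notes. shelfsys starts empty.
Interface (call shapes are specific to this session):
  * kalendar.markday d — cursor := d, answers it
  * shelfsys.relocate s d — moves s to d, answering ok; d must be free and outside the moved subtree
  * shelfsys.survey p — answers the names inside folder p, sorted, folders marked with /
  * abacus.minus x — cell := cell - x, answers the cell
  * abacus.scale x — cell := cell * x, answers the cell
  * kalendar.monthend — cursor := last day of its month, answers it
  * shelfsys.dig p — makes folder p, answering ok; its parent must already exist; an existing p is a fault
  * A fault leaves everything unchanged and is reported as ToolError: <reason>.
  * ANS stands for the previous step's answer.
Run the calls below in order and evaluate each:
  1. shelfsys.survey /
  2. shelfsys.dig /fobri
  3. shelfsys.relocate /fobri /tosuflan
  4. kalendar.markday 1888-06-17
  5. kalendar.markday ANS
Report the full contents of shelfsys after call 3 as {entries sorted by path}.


Answer: {tosuflan/}

Derivation:
Act: shelfsys.survey[p='/']
Obs: []
Act: shelfsys.dig[p='/fobri']
Obs: ok
Act: shelfsys.relocate[s='/fobri'; d='/tosuflan']
Obs: ok
Act: kalendar.markday[d='1888-06-17']
Obs: 1888-06-17
Act: kalendar.markday[d='ANS']
Obs: 1888-06-17


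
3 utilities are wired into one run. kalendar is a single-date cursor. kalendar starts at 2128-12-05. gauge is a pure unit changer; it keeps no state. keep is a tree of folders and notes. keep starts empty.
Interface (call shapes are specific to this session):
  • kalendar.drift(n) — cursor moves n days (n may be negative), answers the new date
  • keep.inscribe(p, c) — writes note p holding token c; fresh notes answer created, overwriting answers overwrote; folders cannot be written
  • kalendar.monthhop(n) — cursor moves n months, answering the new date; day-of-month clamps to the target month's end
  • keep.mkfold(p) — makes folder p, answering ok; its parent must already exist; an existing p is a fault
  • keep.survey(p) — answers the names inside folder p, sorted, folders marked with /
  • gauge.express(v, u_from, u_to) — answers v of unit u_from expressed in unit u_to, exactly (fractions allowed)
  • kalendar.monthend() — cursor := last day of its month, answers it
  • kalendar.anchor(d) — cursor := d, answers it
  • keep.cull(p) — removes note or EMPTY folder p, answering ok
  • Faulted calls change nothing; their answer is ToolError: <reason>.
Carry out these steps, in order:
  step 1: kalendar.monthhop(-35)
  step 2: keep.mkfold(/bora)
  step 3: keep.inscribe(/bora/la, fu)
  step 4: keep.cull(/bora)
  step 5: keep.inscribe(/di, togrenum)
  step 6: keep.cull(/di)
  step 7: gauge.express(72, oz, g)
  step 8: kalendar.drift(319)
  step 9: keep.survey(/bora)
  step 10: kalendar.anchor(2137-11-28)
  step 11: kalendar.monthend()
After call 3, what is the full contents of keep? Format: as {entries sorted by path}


Answer: {bora/, bora/la=fu}

Derivation:
Do: monthhop[n→-35]
See: 2126-01-05
Do: mkfold[p→/bora]
See: ok
Do: inscribe[p→/bora/la; c→fu]
See: created
Do: cull[p→/bora]
See: ToolError: not empty
Do: inscribe[p→/di; c→togrenum]
See: created
Do: cull[p→/di]
See: ok
Do: express[v→72; u_from→oz; u_to→g]
See: 408233133/200000
Do: drift[n→319]
See: 2126-11-20
Do: survey[p→/bora]
See: [la]
Do: anchor[d→2137-11-28]
See: 2137-11-28
Do: monthend[]
See: 2137-11-30


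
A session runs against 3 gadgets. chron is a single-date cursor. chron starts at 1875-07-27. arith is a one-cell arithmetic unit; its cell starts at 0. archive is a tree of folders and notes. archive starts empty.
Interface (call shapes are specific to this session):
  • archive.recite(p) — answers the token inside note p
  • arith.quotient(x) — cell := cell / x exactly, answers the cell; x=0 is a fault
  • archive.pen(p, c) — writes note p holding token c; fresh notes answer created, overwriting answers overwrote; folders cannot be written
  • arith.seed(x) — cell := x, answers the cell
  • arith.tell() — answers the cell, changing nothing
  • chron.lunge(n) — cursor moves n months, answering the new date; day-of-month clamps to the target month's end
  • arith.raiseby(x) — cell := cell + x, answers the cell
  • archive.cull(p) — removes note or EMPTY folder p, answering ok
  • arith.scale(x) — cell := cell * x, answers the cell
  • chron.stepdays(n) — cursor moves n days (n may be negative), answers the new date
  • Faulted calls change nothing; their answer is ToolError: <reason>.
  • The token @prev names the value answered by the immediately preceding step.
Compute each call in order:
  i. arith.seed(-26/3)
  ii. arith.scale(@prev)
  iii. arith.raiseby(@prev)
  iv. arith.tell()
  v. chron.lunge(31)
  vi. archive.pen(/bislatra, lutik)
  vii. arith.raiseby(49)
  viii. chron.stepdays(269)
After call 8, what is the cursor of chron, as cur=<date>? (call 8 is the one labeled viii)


Answer: cur=1878-11-23

Derivation:
CALL arith.seed[-26/3]
RET  -26/3
CALL arith.scale[@prev]
RET  676/9
CALL arith.raiseby[@prev]
RET  1352/9
CALL arith.tell[]
RET  1352/9
CALL chron.lunge[31]
RET  1878-02-27
CALL archive.pen[/bislatra; lutik]
RET  created
CALL arith.raiseby[49]
RET  1793/9
CALL chron.stepdays[269]
RET  1878-11-23


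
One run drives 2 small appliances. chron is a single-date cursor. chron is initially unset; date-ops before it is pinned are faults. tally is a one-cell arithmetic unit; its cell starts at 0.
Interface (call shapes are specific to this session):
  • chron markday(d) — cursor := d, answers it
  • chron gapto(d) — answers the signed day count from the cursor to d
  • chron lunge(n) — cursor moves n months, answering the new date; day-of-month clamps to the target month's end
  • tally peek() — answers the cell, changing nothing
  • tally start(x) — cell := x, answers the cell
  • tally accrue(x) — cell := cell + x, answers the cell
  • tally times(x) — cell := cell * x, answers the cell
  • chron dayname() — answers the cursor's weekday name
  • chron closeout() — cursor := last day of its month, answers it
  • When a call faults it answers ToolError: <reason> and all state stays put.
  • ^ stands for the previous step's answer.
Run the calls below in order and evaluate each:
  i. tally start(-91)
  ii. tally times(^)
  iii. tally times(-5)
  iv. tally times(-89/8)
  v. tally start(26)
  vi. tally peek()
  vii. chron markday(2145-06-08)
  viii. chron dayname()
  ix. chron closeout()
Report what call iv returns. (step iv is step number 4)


Answer: 3685045/8

Derivation:
Do: tally start[x: -91]
See: -91
Do: tally times[x: ^]
See: 8281
Do: tally times[x: -5]
See: -41405
Do: tally times[x: -89/8]
See: 3685045/8
Do: tally start[x: 26]
See: 26
Do: tally peek[]
See: 26
Do: chron markday[d: 2145-06-08]
See: 2145-06-08
Do: chron dayname[]
See: Tuesday
Do: chron closeout[]
See: 2145-06-30


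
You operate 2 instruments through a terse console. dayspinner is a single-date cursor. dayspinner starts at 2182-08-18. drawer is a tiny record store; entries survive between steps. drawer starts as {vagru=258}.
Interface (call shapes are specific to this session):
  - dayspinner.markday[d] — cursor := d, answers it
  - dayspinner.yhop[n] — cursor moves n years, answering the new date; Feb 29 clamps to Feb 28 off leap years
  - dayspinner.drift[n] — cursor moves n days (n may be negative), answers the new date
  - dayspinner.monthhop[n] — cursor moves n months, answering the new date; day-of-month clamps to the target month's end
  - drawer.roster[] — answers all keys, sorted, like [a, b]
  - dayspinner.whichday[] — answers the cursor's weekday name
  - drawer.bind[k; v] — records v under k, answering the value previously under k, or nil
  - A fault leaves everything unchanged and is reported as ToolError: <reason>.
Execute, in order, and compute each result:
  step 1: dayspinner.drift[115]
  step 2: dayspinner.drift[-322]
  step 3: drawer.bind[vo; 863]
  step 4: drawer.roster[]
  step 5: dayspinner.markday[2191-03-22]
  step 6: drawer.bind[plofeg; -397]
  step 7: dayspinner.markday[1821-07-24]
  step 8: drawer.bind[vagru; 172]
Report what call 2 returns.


Answer: 2182-01-23

Derivation:
Step: dayspinner.drift[115]
Result: 2182-12-11
Step: dayspinner.drift[-322]
Result: 2182-01-23
Step: drawer.bind[vo; 863]
Result: nil
Step: drawer.roster[]
Result: [vagru, vo]
Step: dayspinner.markday[2191-03-22]
Result: 2191-03-22
Step: drawer.bind[plofeg; -397]
Result: nil
Step: dayspinner.markday[1821-07-24]
Result: 1821-07-24
Step: drawer.bind[vagru; 172]
Result: 258


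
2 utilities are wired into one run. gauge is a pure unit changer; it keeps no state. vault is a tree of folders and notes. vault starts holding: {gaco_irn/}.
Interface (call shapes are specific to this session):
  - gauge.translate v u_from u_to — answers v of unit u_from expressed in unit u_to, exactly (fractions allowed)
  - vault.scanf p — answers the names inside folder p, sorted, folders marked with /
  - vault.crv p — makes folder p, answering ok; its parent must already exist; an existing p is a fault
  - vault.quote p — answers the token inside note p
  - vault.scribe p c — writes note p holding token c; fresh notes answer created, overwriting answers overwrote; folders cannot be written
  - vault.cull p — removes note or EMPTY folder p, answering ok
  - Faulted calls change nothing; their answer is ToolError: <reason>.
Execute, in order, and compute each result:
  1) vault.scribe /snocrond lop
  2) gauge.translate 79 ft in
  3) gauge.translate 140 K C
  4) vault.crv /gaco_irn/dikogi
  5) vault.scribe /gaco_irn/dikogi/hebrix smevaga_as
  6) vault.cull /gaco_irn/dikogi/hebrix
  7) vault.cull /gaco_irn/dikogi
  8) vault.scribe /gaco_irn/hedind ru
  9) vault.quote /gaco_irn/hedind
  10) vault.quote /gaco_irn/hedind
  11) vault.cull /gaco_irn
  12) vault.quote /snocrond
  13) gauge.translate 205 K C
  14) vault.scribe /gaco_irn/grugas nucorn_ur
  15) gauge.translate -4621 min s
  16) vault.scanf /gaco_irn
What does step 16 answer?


Using scribe with p='/snocrond', c='lop', yielding created.
Now I run translate with v='79', u_from='ft', u_to='in', and observe 948.
I run translate with v='140', u_from='K', u_to='C': -2663/20.
I call crv with p='/gaco_irn/dikogi', yielding ok.
I run scribe with p='/gaco_irn/dikogi/hebrix', c='smevaga_as', and see created.
I invoke cull with p='/gaco_irn/dikogi/hebrix', and get ok.
Now I run cull with p='/gaco_irn/dikogi': ok.
Invoking scribe with p='/gaco_irn/hedind', c='ru', — result: created.
Now I run quote with p='/gaco_irn/hedind', and get ru.
Calling quote with p='/gaco_irn/hedind', and see ru.
I invoke cull with p='/gaco_irn', yielding ToolError: not empty.
I try quote with p='/snocrond', and observe lop.
Invoking translate with v='205', u_from='K', u_to='C', and get -1363/20.
Now I run scribe with p='/gaco_irn/grugas', c='nucorn_ur', → created.
Then translate with v='-4621', u_from='min', u_to='s', giving -277260.
Using scanf with p='/gaco_irn', — result: [grugas, hedind].

Answer: [grugas, hedind]


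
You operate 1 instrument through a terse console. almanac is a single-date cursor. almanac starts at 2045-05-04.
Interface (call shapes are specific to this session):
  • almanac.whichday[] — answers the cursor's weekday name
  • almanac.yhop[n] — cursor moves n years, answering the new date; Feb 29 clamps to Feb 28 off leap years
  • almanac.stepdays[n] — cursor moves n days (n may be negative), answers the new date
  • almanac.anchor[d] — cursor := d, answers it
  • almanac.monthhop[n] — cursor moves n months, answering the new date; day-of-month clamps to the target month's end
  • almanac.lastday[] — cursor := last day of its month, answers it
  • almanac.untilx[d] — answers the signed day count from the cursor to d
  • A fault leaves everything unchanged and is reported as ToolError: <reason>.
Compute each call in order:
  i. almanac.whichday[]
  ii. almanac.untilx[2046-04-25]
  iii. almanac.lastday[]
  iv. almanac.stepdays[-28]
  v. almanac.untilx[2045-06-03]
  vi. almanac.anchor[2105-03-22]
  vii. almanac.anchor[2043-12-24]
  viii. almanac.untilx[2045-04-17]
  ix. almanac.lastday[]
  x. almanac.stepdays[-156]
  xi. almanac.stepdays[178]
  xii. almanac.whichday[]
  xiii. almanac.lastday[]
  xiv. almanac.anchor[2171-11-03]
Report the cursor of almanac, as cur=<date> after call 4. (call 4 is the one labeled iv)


Answer: cur=2045-05-03

Derivation:
# 1. almanac.whichday() ~> Thursday
# 2. almanac.untilx(d: 2046-04-25) ~> 356
# 3. almanac.lastday() ~> 2045-05-31
# 4. almanac.stepdays(n: -28) ~> 2045-05-03
# 5. almanac.untilx(d: 2045-06-03) ~> 31
# 6. almanac.anchor(d: 2105-03-22) ~> 2105-03-22
# 7. almanac.anchor(d: 2043-12-24) ~> 2043-12-24
# 8. almanac.untilx(d: 2045-04-17) ~> 480
# 9. almanac.lastday() ~> 2043-12-31
# 10. almanac.stepdays(n: -156) ~> 2043-07-28
# 11. almanac.stepdays(n: 178) ~> 2044-01-22
# 12. almanac.whichday() ~> Friday
# 13. almanac.lastday() ~> 2044-01-31
# 14. almanac.anchor(d: 2171-11-03) ~> 2171-11-03


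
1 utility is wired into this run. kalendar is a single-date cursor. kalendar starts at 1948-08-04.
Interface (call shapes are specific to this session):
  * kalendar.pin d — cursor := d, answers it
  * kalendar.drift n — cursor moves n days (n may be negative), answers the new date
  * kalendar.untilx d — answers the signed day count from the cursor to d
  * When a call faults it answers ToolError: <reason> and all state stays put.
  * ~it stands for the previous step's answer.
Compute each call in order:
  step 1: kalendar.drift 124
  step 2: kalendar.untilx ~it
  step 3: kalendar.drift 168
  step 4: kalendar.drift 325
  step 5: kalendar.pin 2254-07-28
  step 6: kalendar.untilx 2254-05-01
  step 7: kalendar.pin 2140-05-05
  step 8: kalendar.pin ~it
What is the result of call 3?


// kalendar.drift(n: 124) -> 1948-12-06
// kalendar.untilx(d: ~it) -> 0
// kalendar.drift(n: 168) -> 1949-05-23
// kalendar.drift(n: 325) -> 1950-04-13
// kalendar.pin(d: 2254-07-28) -> 2254-07-28
// kalendar.untilx(d: 2254-05-01) -> -88
// kalendar.pin(d: 2140-05-05) -> 2140-05-05
// kalendar.pin(d: ~it) -> 2140-05-05

Answer: 1949-05-23


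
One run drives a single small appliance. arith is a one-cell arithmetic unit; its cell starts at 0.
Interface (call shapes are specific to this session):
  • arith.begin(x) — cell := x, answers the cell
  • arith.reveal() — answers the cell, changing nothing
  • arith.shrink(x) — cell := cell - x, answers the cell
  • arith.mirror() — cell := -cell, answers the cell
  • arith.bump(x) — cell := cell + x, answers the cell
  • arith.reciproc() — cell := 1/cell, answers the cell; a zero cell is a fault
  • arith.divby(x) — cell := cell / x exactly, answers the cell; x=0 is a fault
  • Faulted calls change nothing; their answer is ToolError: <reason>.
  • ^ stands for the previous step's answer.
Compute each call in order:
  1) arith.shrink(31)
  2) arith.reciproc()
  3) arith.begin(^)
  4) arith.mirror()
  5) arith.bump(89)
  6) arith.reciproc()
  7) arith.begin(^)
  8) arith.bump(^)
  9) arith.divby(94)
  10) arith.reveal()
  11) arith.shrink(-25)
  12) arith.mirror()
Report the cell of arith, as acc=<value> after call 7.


Answer: acc=31/2760

Derivation:
~$ arith.shrink 31
  -31
~$ arith.reciproc
  -1/31
~$ arith.begin ^
  -1/31
~$ arith.mirror
  1/31
~$ arith.bump 89
  2760/31
~$ arith.reciproc
  31/2760
~$ arith.begin ^
  31/2760
~$ arith.bump ^
  31/1380
~$ arith.divby 94
  31/129720
~$ arith.reveal
  31/129720
~$ arith.shrink -25
  3243031/129720
~$ arith.mirror
  -3243031/129720


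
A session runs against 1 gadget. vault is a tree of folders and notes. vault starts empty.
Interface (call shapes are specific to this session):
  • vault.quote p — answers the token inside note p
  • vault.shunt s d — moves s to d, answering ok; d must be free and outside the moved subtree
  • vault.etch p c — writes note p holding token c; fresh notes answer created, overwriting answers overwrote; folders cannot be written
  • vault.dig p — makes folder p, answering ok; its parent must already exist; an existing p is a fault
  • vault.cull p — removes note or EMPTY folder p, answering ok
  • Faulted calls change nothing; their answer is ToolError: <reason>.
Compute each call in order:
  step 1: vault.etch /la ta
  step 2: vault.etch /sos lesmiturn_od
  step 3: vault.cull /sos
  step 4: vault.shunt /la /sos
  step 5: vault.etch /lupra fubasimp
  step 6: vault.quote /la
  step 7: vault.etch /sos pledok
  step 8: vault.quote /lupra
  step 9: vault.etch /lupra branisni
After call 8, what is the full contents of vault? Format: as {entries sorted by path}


Answer: {lupra=fubasimp, sos=pledok}

Derivation:
Act: vault.etch[p='/la'; c='ta']
Obs: created
Act: vault.etch[p='/sos'; c='lesmiturn_od']
Obs: created
Act: vault.cull[p='/sos']
Obs: ok
Act: vault.shunt[s='/la'; d='/sos']
Obs: ok
Act: vault.etch[p='/lupra'; c='fubasimp']
Obs: created
Act: vault.quote[p='/la']
Obs: ToolError: not found
Act: vault.etch[p='/sos'; c='pledok']
Obs: overwrote
Act: vault.quote[p='/lupra']
Obs: fubasimp
Act: vault.etch[p='/lupra'; c='branisni']
Obs: overwrote


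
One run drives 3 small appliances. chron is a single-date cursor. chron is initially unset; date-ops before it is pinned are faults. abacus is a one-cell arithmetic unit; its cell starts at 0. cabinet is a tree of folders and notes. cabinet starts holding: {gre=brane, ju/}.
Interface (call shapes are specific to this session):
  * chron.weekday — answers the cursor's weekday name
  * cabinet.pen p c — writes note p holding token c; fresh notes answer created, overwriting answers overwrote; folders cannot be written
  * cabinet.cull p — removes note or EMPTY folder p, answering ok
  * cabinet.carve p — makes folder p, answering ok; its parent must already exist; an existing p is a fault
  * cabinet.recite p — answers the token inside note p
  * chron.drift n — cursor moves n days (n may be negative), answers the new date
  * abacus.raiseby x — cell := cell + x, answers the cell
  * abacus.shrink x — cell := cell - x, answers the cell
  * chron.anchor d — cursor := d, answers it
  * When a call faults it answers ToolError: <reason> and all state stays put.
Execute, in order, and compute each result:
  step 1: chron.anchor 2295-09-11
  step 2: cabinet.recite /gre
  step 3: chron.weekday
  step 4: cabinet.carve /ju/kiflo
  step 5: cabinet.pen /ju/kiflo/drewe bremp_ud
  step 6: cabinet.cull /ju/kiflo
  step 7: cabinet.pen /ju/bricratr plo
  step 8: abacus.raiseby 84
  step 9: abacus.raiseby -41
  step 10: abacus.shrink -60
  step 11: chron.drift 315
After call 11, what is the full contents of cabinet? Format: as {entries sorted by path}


[in] chron.anchor d=2295-09-11
  2295-09-11
[in] cabinet.recite p=/gre
  brane
[in] chron.weekday
  Wednesday
[in] cabinet.carve p=/ju/kiflo
  ok
[in] cabinet.pen p=/ju/kiflo/drewe c=bremp_ud
  created
[in] cabinet.cull p=/ju/kiflo
  ToolError: not empty
[in] cabinet.pen p=/ju/bricratr c=plo
  created
[in] abacus.raiseby x=84
  84
[in] abacus.raiseby x=-41
  43
[in] abacus.shrink x=-60
  103
[in] chron.drift n=315
  2296-07-22

Answer: {gre=brane, ju/, ju/bricratr=plo, ju/kiflo/, ju/kiflo/drewe=bremp_ud}


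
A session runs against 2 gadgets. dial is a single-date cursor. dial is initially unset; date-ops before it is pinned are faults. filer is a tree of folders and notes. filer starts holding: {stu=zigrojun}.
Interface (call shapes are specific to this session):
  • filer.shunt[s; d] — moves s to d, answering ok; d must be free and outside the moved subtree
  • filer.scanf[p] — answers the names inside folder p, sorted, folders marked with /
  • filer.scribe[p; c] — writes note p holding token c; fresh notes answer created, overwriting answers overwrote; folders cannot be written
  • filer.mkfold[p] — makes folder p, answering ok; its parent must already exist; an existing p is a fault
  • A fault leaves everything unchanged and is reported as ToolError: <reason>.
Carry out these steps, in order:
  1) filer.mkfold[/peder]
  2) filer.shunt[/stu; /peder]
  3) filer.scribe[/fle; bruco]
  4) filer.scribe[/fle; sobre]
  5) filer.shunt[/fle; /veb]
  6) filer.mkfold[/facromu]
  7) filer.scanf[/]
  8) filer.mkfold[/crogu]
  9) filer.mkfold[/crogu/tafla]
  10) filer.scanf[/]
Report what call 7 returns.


Answer: [facromu/, peder/, stu, veb]

Derivation:
// mkfold(p→/peder) ~> ok
// shunt(s→/stu, d→/peder) ~> ToolError: exists
// scribe(p→/fle, c→bruco) ~> created
// scribe(p→/fle, c→sobre) ~> overwrote
// shunt(s→/fle, d→/veb) ~> ok
// mkfold(p→/facromu) ~> ok
// scanf(p→/) ~> [facromu/, peder/, stu, veb]
// mkfold(p→/crogu) ~> ok
// mkfold(p→/crogu/tafla) ~> ok
// scanf(p→/) ~> [crogu/, facromu/, peder/, stu, veb]


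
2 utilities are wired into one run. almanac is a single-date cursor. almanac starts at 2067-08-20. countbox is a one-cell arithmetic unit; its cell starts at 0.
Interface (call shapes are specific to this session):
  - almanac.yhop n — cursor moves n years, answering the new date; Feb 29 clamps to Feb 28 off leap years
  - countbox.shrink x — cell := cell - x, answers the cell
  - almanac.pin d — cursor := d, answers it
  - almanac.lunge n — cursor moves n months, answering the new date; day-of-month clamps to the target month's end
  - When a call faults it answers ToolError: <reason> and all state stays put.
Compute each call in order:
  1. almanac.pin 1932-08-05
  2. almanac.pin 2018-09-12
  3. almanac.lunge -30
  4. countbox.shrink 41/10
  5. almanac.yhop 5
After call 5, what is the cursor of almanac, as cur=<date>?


Answer: cur=2021-03-12

Derivation:
% almanac.pin d: 1932-08-05
:: 1932-08-05
% almanac.pin d: 2018-09-12
:: 2018-09-12
% almanac.lunge n: -30
:: 2016-03-12
% countbox.shrink x: 41/10
:: -41/10
% almanac.yhop n: 5
:: 2021-03-12


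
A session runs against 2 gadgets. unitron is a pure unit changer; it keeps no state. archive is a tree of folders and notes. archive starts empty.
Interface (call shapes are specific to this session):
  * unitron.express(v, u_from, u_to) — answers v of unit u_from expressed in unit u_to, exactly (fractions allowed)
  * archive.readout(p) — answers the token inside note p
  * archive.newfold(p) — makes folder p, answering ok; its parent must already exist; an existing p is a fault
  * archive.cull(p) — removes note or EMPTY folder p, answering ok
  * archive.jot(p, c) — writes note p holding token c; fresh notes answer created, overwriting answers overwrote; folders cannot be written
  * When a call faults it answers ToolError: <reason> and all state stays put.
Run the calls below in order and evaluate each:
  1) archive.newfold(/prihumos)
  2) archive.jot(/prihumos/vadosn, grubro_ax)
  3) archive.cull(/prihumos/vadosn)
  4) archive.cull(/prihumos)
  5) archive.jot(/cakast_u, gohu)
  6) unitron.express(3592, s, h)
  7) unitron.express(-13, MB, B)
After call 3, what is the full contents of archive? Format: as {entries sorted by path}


·→ archive.newfold(p=/prihumos)
·← ok
·→ archive.jot(p=/prihumos/vadosn, c=grubro_ax)
·← created
·→ archive.cull(p=/prihumos/vadosn)
·← ok
·→ archive.cull(p=/prihumos)
·← ok
·→ archive.jot(p=/cakast_u, c=gohu)
·← created
·→ unitron.express(v=3592, u_from=s, u_to=h)
·← 449/450
·→ unitron.express(v=-13, u_from=MB, u_to=B)
·← -13000000

Answer: {prihumos/}


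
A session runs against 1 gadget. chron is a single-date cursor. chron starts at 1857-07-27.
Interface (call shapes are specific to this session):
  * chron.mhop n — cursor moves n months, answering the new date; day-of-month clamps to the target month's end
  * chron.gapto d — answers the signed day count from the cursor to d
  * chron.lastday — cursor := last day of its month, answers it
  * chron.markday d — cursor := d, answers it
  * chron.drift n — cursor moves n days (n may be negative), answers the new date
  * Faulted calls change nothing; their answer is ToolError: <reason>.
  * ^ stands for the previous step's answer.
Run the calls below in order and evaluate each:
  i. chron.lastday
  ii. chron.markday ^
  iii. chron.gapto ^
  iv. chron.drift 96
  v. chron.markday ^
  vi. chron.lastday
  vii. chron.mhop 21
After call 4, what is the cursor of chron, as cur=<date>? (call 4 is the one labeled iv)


Step: lastday[]
Result: 1857-07-31
Step: markday[d→^]
Result: 1857-07-31
Step: gapto[d→^]
Result: 0
Step: drift[n→96]
Result: 1857-11-04
Step: markday[d→^]
Result: 1857-11-04
Step: lastday[]
Result: 1857-11-30
Step: mhop[n→21]
Result: 1859-08-30

Answer: cur=1857-11-04


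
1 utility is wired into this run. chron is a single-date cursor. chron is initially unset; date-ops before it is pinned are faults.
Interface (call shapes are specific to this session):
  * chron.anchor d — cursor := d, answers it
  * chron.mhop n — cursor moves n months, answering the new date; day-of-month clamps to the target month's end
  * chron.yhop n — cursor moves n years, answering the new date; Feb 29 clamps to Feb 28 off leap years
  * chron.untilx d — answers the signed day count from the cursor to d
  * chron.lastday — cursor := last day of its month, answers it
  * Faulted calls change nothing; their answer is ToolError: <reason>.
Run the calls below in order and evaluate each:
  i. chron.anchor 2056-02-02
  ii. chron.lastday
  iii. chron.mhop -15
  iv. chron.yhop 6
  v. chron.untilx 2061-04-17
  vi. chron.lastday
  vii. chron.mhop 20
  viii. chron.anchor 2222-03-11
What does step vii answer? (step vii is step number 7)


Answer: 2062-07-30

Derivation:
Now I run chron.anchor with d=2056-02-02, yielding 2056-02-02.
I call chron.lastday(), — result: 2056-02-29.
Then chron.mhop with n=-15, and observe 2054-11-29.
I run chron.yhop with n=6, yielding 2060-11-29.
I use chron.untilx with d=2061-04-17, → 139.
Next I call chron.lastday, yielding 2060-11-30.
I try chron.mhop with n=20, → 2062-07-30.
Next I call chron.anchor with d=2222-03-11, giving 2222-03-11.


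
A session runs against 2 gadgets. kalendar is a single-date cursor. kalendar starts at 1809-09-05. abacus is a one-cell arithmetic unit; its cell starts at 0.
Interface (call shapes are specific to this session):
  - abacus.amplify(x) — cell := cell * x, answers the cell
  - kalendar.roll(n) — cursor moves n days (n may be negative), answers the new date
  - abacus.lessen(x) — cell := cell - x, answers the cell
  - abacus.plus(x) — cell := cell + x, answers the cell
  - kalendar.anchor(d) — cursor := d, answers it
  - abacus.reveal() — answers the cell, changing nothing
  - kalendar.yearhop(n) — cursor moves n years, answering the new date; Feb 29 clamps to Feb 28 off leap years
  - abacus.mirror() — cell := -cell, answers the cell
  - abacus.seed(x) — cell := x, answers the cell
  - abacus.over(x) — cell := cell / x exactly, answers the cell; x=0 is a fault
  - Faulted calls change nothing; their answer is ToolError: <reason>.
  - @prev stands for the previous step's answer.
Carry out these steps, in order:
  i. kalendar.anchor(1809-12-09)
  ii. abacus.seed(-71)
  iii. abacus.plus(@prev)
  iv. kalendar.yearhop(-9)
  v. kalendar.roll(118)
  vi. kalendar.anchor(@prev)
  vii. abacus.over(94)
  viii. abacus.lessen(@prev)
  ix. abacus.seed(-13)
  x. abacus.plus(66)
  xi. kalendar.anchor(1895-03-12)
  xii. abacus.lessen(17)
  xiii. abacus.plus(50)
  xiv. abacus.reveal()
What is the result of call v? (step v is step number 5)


Step: kalendar.anchor[d=1809-12-09]
Result: 1809-12-09
Step: abacus.seed[x=-71]
Result: -71
Step: abacus.plus[x=@prev]
Result: -142
Step: kalendar.yearhop[n=-9]
Result: 1800-12-09
Step: kalendar.roll[n=118]
Result: 1801-04-06
Step: kalendar.anchor[d=@prev]
Result: 1801-04-06
Step: abacus.over[x=94]
Result: -71/47
Step: abacus.lessen[x=@prev]
Result: 0
Step: abacus.seed[x=-13]
Result: -13
Step: abacus.plus[x=66]
Result: 53
Step: kalendar.anchor[d=1895-03-12]
Result: 1895-03-12
Step: abacus.lessen[x=17]
Result: 36
Step: abacus.plus[x=50]
Result: 86
Step: abacus.reveal[]
Result: 86

Answer: 1801-04-06


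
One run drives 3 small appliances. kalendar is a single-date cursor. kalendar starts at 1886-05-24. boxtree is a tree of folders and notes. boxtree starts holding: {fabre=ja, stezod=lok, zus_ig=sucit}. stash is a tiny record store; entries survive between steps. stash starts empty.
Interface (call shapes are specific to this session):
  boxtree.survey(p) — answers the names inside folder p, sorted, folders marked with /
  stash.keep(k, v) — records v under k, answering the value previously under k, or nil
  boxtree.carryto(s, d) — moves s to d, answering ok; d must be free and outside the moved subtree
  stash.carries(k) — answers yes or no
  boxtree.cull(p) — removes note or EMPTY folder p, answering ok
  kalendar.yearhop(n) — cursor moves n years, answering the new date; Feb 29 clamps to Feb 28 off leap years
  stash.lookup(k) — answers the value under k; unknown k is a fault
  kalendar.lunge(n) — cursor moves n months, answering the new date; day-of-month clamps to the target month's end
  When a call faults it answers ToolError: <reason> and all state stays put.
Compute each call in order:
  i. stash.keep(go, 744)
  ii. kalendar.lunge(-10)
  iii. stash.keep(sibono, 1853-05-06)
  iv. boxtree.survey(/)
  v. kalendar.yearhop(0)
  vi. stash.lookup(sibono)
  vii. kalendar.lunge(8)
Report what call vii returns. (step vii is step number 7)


;; stash.keep(k: go, v: 744) == nil
;; kalendar.lunge(n: -10) == 1885-07-24
;; stash.keep(k: sibono, v: 1853-05-06) == nil
;; boxtree.survey(p: /) == [fabre, stezod, zus_ig]
;; kalendar.yearhop(n: 0) == 1885-07-24
;; stash.lookup(k: sibono) == 1853-05-06
;; kalendar.lunge(n: 8) == 1886-03-24

Answer: 1886-03-24


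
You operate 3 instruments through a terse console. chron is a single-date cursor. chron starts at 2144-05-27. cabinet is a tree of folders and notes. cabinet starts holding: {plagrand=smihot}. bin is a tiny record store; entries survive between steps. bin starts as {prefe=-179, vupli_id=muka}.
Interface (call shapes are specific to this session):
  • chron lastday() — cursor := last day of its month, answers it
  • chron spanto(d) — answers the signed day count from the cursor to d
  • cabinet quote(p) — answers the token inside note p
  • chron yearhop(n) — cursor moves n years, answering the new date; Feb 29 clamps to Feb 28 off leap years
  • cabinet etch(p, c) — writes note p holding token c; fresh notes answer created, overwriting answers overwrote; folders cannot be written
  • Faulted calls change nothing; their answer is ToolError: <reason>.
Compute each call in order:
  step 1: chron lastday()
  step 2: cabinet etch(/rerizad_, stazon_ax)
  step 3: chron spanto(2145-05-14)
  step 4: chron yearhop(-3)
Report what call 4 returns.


Answer: 2141-05-31

Derivation:
Now I run chron lastday, giving 2144-05-31.
I run cabinet etch using p→/rerizad_, c→stazon_ax, which returns created.
Now I run chron spanto using d→2145-05-14, and see 348.
Then chron yearhop using n→-3, yielding 2141-05-31.
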